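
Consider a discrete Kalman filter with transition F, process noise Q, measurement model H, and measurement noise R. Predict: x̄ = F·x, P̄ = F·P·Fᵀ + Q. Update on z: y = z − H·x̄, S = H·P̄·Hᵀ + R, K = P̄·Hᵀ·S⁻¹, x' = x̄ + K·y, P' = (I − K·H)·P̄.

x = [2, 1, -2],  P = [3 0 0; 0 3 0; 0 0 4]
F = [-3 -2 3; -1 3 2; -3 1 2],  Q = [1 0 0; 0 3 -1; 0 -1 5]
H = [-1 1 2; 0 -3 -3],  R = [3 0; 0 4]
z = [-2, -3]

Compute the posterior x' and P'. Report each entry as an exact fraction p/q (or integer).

x' = [16083/13898, 11875/6949, -6102/6949]
P' = [343187/27796 -107765/13898 117495/13898; -107765/13898 52118/6949 -51204/6949; 117495/13898 -51204/6949 53322/6949]

x̄ = F·x = [-14, -3, -9]
P̄ = F·P·Fᵀ + Q = [76 15 45; 15 49 33; 45 33 51]
y = z − H·x̄ = [5, -39]
S = H·P̄·Hᵀ + R = [254 -570; -570 1498]
K = P̄·Hᵀ·S⁻¹ = [-29579/27796 -14595/27796; 2395/13898 -1371/13898; -2205/13898 -3177/13898]
x' = x̄ + K·y = [16083/13898, 11875/6949, -6102/6949]
P' = (I − K·H)·P̄ = [343187/27796 -107765/13898 117495/13898; -107765/13898 52118/6949 -51204/6949; 117495/13898 -51204/6949 53322/6949]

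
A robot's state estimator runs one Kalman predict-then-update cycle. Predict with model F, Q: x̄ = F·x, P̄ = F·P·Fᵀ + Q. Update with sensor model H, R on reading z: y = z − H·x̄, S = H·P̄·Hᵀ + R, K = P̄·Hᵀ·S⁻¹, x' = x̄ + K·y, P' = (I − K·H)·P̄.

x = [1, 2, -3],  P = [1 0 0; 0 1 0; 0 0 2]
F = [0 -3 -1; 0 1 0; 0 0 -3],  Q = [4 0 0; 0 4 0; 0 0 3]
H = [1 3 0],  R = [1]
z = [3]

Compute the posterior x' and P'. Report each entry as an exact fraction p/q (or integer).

x' = [-3, 2, 9]
P' = [609/43 -201/43 222/43; -201/43 71/43 -72/43; 222/43 -72/43 867/43]

x̄ = F·x = [-3, 2, 9]
P̄ = F·P·Fᵀ + Q = [15 -3 6; -3 5 0; 6 0 21]
y = z − H·x̄ = [0]
S = H·P̄·Hᵀ + R = [43]
K = P̄·Hᵀ·S⁻¹ = [6/43; 12/43; 6/43]
x' = x̄ + K·y = [-3, 2, 9]
P' = (I − K·H)·P̄ = [609/43 -201/43 222/43; -201/43 71/43 -72/43; 222/43 -72/43 867/43]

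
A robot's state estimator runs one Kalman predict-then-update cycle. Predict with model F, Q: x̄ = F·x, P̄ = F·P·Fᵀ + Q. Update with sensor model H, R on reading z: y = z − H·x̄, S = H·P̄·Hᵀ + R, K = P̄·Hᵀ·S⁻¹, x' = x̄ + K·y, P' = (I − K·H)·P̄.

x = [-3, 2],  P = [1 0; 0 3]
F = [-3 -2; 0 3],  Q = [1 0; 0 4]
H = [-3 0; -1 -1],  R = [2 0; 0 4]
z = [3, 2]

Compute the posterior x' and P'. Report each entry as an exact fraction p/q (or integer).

x̄ = F·x = [5, 6]
P̄ = F·P·Fᵀ + Q = [22 -18; -18 31]
y = z − H·x̄ = [18, 13]
S = H·P̄·Hᵀ + R = [200 12; 12 21]
K = P̄·Hᵀ·S⁻¹ = [-223/676 -1/507; 215/676 -406/507]
x' = x̄ + K·y = [-977/1014, 1333/1014]
P' = (I − K·H)·P̄ = [223/1014 -215/1014; -215/1014 3463/1014]

x' = [-977/1014, 1333/1014]
P' = [223/1014 -215/1014; -215/1014 3463/1014]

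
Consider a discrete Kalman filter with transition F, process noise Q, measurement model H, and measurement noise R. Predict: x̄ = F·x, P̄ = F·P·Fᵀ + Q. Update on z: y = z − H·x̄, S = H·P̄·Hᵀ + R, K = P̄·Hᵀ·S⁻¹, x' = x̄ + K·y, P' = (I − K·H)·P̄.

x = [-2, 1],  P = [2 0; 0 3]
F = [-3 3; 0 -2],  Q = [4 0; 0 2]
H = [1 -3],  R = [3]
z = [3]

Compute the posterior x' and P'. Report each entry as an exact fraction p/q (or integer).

x̄ = F·x = [9, -2]
P̄ = F·P·Fᵀ + Q = [49 -18; -18 14]
y = z − H·x̄ = [-12]
S = H·P̄·Hᵀ + R = [286]
K = P̄·Hᵀ·S⁻¹ = [103/286; -30/143]
x' = x̄ + K·y = [669/143, 74/143]
P' = (I − K·H)·P̄ = [3405/286 516/143; 516/143 202/143]

x' = [669/143, 74/143]
P' = [3405/286 516/143; 516/143 202/143]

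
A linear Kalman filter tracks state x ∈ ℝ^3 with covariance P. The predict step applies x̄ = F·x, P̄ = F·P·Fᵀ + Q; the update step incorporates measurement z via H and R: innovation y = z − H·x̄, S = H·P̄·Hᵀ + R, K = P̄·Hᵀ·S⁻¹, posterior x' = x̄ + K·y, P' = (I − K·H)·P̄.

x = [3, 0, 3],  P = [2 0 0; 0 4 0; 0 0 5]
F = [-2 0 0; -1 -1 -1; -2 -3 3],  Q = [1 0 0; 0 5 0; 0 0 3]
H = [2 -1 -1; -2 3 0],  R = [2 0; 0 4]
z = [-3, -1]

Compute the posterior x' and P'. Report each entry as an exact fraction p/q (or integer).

x' = [-70812/12079, -52213/12079, -51152/12079]
P' = [103023/12079 68194/12079 136688/12079; 68194/12079 50328/12079 85388/12079; 136688/12079 85388/12079 209946/12079]

x̄ = F·x = [-6, -6, 3]
P̄ = F·P·Fᵀ + Q = [9 4 8; 4 16 1; 8 1 92]
y = z − H·x̄ = [6, 5]
S = H·P̄·Hᵀ + R = [100 -39; -39 136]
K = P̄·Hᵀ·S⁻¹ = [582/12079 -366/12079; 336/12079 3649/12079; -10979/12079 -4303/12079]
x' = x̄ + K·y = [-70812/12079, -52213/12079, -51152/12079]
P' = (I − K·H)·P̄ = [103023/12079 68194/12079 136688/12079; 68194/12079 50328/12079 85388/12079; 136688/12079 85388/12079 209946/12079]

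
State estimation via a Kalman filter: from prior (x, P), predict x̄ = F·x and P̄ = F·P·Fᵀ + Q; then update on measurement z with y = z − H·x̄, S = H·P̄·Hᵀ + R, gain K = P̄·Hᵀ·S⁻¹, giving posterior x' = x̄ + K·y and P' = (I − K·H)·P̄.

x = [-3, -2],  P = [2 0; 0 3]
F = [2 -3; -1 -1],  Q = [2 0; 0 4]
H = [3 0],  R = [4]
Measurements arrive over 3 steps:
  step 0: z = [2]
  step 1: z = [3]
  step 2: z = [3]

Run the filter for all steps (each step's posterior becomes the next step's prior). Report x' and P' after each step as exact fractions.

step 0: x' = [222/337, 1715/337], P' = [148/337 20/337; 20/337 2808/337]
step 1: x' = [108939/119015, -135931/119015], P' = [52596/119015 16296/119015; 16296/119015 647616/119015]
step 2: x' = [28617669/27604357, -29255344/27604357], P' = [12162812/27604357 3707904/27604357; 3707904/27604357 150424672/27604357]

step 0: x̄ = F·x = [0, 5]
step 0: P̄ = F·P·Fᵀ + Q = [37 5; 5 9]
step 0: y = z − H·x̄ = [2]
step 0: S = H·P̄·Hᵀ + R = [337]
step 0: K = P̄·Hᵀ·S⁻¹ = [111/337; 15/337]
step 0: x' = x̄ + K·y = [222/337, 1715/337]
step 0: P' = (I − K·H)·P̄ = [148/337 20/337; 20/337 2808/337]
step 1: x̄ = F·x = [-4701/337, -1937/337]
step 1: P̄ = F·P·Fᵀ + Q = [26298/337 8148/337; 8148/337 4344/337]
step 1: y = z − H·x̄ = [15114/337]
step 1: S = H·P̄·Hᵀ + R = [238030/337]
step 1: K = P̄·Hᵀ·S⁻¹ = [39447/119015; 12222/119015]
step 1: x' = x̄ + K·y = [108939/119015, -135931/119015]
step 1: P' = (I − K·H)·P̄ = [52596/119015 16296/119015; 16296/119015 647616/119015]
step 2: x̄ = F·x = [625671/119015, 26992/119015]
step 2: P̄ = F·P·Fᵀ + Q = [6081406/119015 1853952/119015; 1853952/119015 1208864/119015]
step 2: y = z − H·x̄ = [-1519968/119015]
step 2: S = H·P̄·Hᵀ + R = [55208714/119015]
step 2: K = P̄·Hᵀ·S⁻¹ = [9122109/27604357; 2780928/27604357]
step 2: x' = x̄ + K·y = [28617669/27604357, -29255344/27604357]
step 2: P' = (I − K·H)·P̄ = [12162812/27604357 3707904/27604357; 3707904/27604357 150424672/27604357]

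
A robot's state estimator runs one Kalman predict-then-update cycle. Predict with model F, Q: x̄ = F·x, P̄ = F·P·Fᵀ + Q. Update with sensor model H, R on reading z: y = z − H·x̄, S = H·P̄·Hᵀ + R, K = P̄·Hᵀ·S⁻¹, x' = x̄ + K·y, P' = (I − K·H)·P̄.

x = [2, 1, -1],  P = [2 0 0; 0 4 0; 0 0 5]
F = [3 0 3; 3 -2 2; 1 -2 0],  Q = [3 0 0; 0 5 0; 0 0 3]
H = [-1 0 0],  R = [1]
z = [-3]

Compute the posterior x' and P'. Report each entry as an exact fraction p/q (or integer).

x̄ = F·x = [3, 2, 0]
P̄ = F·P·Fᵀ + Q = [66 48 6; 48 59 22; 6 22 21]
y = z − H·x̄ = [0]
S = H·P̄·Hᵀ + R = [67]
K = P̄·Hᵀ·S⁻¹ = [-66/67; -48/67; -6/67]
x' = x̄ + K·y = [3, 2, 0]
P' = (I − K·H)·P̄ = [66/67 48/67 6/67; 48/67 1649/67 1186/67; 6/67 1186/67 1371/67]

x' = [3, 2, 0]
P' = [66/67 48/67 6/67; 48/67 1649/67 1186/67; 6/67 1186/67 1371/67]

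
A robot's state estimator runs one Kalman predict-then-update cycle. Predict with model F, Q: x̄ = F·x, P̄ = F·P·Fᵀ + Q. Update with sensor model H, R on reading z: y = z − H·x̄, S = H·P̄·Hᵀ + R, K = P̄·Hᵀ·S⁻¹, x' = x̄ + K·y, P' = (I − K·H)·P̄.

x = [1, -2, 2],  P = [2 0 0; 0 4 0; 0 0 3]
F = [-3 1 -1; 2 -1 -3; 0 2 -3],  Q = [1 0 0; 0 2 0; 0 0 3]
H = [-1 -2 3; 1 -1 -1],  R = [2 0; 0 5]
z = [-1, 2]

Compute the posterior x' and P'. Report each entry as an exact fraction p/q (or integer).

x̄ = F·x = [-7, -2, -10]
P̄ = F·P·Fᵀ + Q = [26 -7 17; -7 41 19; 17 19 46]
y = z − H·x̄ = [18, -3]
S = H·P̄·Hᵀ + R = [248 -26; -26 136]
K = P̄·Hᵀ·S⁻¹ = [1430/8263 2491/16526; -2095/16526 -4271/8263; 2510/8263 -4873/16526]
x' = x̄ + K·y = [-71675/16526, -22568/8263, -60281/16526]
P' = (I − K·H)·P̄ = [139140/8263 102695/16526 81565/8263; 102695/16526 33771/8263 77863/16526; 81565/8263 77863/16526 54816/8263]

x' = [-71675/16526, -22568/8263, -60281/16526]
P' = [139140/8263 102695/16526 81565/8263; 102695/16526 33771/8263 77863/16526; 81565/8263 77863/16526 54816/8263]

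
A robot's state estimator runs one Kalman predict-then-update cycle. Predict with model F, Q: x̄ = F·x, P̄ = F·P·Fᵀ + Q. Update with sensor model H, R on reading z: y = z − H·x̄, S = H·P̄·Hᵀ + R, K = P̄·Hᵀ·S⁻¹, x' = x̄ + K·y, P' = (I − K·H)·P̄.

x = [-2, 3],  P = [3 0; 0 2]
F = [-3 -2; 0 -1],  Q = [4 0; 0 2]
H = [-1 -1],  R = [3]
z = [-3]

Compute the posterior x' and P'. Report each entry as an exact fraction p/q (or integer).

x̄ = F·x = [0, -3]
P̄ = F·P·Fᵀ + Q = [39 4; 4 4]
y = z − H·x̄ = [-6]
S = H·P̄·Hᵀ + R = [54]
K = P̄·Hᵀ·S⁻¹ = [-43/54; -4/27]
x' = x̄ + K·y = [43/9, -19/9]
P' = (I − K·H)·P̄ = [257/54 -64/27; -64/27 76/27]

x' = [43/9, -19/9]
P' = [257/54 -64/27; -64/27 76/27]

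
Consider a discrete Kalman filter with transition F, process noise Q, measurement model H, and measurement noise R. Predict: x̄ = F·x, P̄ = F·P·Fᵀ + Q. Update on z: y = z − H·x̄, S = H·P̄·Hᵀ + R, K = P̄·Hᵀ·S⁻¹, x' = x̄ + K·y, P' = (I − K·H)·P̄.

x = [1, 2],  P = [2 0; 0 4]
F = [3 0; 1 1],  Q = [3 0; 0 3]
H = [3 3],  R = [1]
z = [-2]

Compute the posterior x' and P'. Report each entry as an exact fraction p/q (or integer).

x' = [-483/379, 237/379]
P' = [1398/379 -1371/379; -1371/379 1386/379]

x̄ = F·x = [3, 3]
P̄ = F·P·Fᵀ + Q = [21 6; 6 9]
y = z − H·x̄ = [-20]
S = H·P̄·Hᵀ + R = [379]
K = P̄·Hᵀ·S⁻¹ = [81/379; 45/379]
x' = x̄ + K·y = [-483/379, 237/379]
P' = (I − K·H)·P̄ = [1398/379 -1371/379; -1371/379 1386/379]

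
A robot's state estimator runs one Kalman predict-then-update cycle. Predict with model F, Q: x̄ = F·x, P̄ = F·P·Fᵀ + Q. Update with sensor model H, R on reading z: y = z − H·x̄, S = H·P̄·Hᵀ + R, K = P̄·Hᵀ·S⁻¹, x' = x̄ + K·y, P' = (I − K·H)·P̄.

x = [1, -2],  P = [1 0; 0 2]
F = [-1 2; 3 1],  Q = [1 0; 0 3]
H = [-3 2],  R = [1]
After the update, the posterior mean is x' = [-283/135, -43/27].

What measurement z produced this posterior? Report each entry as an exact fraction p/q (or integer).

z = [3]

x̄ = F·x = [-5, 1]
P̄ = F·P·Fᵀ + Q = [10 1; 1 14]
S = H·P̄·Hᵀ + R = [135]
K = P̄·Hᵀ·S⁻¹ = [-28/135; 5/27]
x' − x̄ = [392/135, -70/27] = K·y
y = (KᵀK)⁻¹·Kᵀ·(x' − x̄) = [-14]
z = y + H·x̄ = [-14] + [17] = [3]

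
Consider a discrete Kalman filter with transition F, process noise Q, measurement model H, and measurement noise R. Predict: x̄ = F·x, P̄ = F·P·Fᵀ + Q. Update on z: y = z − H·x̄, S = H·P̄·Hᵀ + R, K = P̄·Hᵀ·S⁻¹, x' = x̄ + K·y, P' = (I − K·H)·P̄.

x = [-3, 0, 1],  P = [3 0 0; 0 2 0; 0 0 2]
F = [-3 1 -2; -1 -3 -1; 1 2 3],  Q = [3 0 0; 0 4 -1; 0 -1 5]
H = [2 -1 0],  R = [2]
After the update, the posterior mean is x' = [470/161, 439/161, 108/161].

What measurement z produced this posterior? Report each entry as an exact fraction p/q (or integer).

x̄ = F·x = [7, 2, 0]
P̄ = F·P·Fᵀ + Q = [40 7 -17; 7 27 -22; -17 -22 34]
S = H·P̄·Hᵀ + R = [161]
K = P̄·Hᵀ·S⁻¹ = [73/161; -13/161; -12/161]
x' − x̄ = [-657/161, 117/161, 108/161] = K·y
y = (KᵀK)⁻¹·Kᵀ·(x' − x̄) = [-9]
z = y + H·x̄ = [-9] + [12] = [3]

z = [3]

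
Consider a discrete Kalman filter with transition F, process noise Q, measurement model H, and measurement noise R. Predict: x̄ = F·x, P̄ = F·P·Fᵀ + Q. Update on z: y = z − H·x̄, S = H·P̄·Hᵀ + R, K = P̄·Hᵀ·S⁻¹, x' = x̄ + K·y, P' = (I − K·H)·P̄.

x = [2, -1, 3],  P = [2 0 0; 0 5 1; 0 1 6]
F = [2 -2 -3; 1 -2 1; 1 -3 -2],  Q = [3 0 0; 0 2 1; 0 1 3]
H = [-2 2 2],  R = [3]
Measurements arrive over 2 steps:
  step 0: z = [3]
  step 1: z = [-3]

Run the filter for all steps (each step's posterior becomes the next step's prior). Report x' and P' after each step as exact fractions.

step 0: x' = [-693/271, 757/271, -1021/271], P' = [26223/271 3318/271 22893/271; 3318/271 1270/271 2162/271; 22893/271 2162/271 20806/271]
step 1: x' = [-1877801/286493, 666534/286493, -2985794/286493], P' = [5362909/286493 -4151475/286493 9407719/286493; -4151475/286493 7023235/286493 -10962481/286493; 9407719/286493 -10962481/286493 20265566/286493]

step 0: x̄ = F·x = [-3, 7, -1]
step 0: P̄ = F·P·Fᵀ + Q = [97 10 83; 10 26 22; 83 22 86]
step 0: y = z − H·x̄ = [-15]
step 0: S = H·P̄·Hᵀ + R = [271]
step 0: K = P̄·Hᵀ·S⁻¹ = [-8/271; 76/271; 50/271]
step 0: x' = x̄ + K·y = [-693/271, 757/271, -1021/271]
step 0: P' = (I − K·H)·P̄ = [26223/271 3318/271 22893/271; 3318/271 1270/271 2162/271; 22893/271 2162/271 20806/271]
step 1: x̄ = F·x = [163/271, -3228/271, -922/271]
step 1: P̄ = F·P·Fᵀ + Q = [22723/271 -39045/271 26213/271; -39045/271 76517/271 -44819/271; 26213/271 -44819/271 36154/271]
step 1: y = z − H·x̄ = [7813/271]
step 1: S = H·P̄·Hᵀ + R = [286493/271]
step 1: K = P̄·Hᵀ·S⁻¹ = [-71110/286493; 141486/286493; -69756/286493]
step 1: x' = x̄ + K·y = [-1877801/286493, 666534/286493, -2985794/286493]
step 1: P' = (I − K·H)·P̄ = [5362909/286493 -4151475/286493 9407719/286493; -4151475/286493 7023235/286493 -10962481/286493; 9407719/286493 -10962481/286493 20265566/286493]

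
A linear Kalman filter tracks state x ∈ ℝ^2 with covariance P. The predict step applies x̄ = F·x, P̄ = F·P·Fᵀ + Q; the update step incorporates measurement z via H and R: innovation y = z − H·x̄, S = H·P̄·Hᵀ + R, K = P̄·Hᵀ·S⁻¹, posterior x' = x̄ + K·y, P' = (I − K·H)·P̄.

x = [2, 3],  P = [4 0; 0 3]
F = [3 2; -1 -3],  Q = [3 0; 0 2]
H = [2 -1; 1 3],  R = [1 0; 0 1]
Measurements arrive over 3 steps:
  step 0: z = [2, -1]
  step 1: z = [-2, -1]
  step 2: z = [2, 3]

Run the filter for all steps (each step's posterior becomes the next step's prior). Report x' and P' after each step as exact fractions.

step 0: x' = [28581/38893, -23261/38893], P' = [7881/38893 -813/38893; -813/38893 3948/38893]
step 1: x' = [-8692171/9538429, 392704/9538429], P' = [1868748/9538429 -193216/9538429; -193216/9538429 2822621/28615287]
step 2: x' = [23241582630/20653831787, 11749339490/20653831787], P' = [4044547815/20653831787 -417769435/20653831787; -417769435/20653831787 2036718044/20653831787]

step 0: x̄ = F·x = [12, -11]
step 0: P̄ = F·P·Fᵀ + Q = [51 -30; -30 33]
step 0: y = z − H·x̄ = [-33, 20]
step 0: S = H·P̄·Hᵀ + R = [358 -147; -147 169]
step 0: K = P̄·Hᵀ·S⁻¹ = [16575/38893 5442/38893; -5574/38893 11031/38893]
step 0: x' = x̄ + K·y = [28581/38893, -23261/38893]
step 0: P' = (I − K·H)·P̄ = [7881/38893 -813/38893; -813/38893 3948/38893]
step 1: x̄ = F·x = [39221/38893, 41202/38893]
step 1: P̄ = F·P·Fᵀ + Q = [193644/38893 -38388/38893; -38388/38893 116321/38893]
step 1: y = z − H·x̄ = [-6054/2047, -201720/38893]
step 1: S = H·P̄·Hᵀ + R = [57018/2047 -8085/2047; -8085/2047 1049098/38893]
step 1: K = P̄·Hᵀ·S⁻¹ = [3930712/9538429 1289100/9538429; -3981917/28615287 2629405/9538429]
step 1: x' = x̄ + K·y = [-8692171/9538429, 392704/9538429]
step 1: P' = (I − K·H)·P̄ = [1868748/9538429 -193216/9538429; -193216/9538429 2822621/28615287]
step 2: x̄ = F·x = [-25291105/9538429, 7514059/9538429]
step 2: P̄ = F·P·Fᵀ + Q = [140636765/28615287 -9126110/9538429; -9126110/9538429 28254173/9538429]
step 2: y = z − H·x̄ = [77173127/9538429, 31364215/9538429]
step 2: S = H·P̄·Hᵀ + R = [785438186/28615287 -109905677/28615287; -109905677/28615287 767844743/28615287]
step 2: K = P̄·Hᵀ·S⁻¹ = [8506865065/20653831787 2791239510/20653831787; -2872256914/20653831787 5692384697/20653831787]
step 2: x' = x̄ + K·y = [23241582630/20653831787, 11749339490/20653831787]
step 2: P' = (I − K·H)·P̄ = [4044547815/20653831787 -417769435/20653831787; -417769435/20653831787 2036718044/20653831787]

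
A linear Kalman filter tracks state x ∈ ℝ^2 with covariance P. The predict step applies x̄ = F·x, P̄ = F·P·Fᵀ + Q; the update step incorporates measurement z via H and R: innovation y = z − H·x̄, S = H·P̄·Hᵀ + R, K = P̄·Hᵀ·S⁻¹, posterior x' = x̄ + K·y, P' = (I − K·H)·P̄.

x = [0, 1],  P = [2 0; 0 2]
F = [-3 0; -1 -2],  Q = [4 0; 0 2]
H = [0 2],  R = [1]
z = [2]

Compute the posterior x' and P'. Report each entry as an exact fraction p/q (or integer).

x̄ = F·x = [0, -2]
P̄ = F·P·Fᵀ + Q = [22 6; 6 12]
y = z − H·x̄ = [6]
S = H·P̄·Hᵀ + R = [49]
K = P̄·Hᵀ·S⁻¹ = [12/49; 24/49]
x' = x̄ + K·y = [72/49, 46/49]
P' = (I − K·H)·P̄ = [934/49 6/49; 6/49 12/49]

x' = [72/49, 46/49]
P' = [934/49 6/49; 6/49 12/49]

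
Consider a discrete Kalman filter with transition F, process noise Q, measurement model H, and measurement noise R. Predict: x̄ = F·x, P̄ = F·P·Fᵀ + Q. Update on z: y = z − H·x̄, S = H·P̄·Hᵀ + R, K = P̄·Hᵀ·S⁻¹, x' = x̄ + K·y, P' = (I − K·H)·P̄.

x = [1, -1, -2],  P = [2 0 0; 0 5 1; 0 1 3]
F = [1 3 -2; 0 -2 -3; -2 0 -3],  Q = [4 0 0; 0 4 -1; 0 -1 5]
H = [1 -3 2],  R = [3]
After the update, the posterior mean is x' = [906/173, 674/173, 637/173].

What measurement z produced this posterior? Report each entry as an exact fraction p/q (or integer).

x̄ = F·x = [2, 8, 4]
P̄ = F·P·Fᵀ + Q = [51 -17 5; -17 63 32; 5 32 40]
S = H·P̄·Hᵀ + R = [519]
K = P̄·Hᵀ·S⁻¹ = [112/519; -142/519; -11/519]
x' − x̄ = [560/173, -710/173, -55/173] = K·y
y = (KᵀK)⁻¹·Kᵀ·(x' − x̄) = [15]
z = y + H·x̄ = [15] + [-14] = [1]

z = [1]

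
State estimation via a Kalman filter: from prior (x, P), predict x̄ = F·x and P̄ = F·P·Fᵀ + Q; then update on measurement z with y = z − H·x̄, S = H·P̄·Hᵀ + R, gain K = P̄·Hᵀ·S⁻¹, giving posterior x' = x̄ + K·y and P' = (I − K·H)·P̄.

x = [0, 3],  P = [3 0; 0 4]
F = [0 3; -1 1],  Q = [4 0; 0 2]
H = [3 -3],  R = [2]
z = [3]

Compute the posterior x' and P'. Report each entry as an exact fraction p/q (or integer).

x̄ = F·x = [9, 3]
P̄ = F·P·Fᵀ + Q = [40 12; 12 9]
y = z − H·x̄ = [-15]
S = H·P̄·Hᵀ + R = [227]
K = P̄·Hᵀ·S⁻¹ = [84/227; 9/227]
x' = x̄ + K·y = [783/227, 546/227]
P' = (I − K·H)·P̄ = [2024/227 1968/227; 1968/227 1962/227]

x' = [783/227, 546/227]
P' = [2024/227 1968/227; 1968/227 1962/227]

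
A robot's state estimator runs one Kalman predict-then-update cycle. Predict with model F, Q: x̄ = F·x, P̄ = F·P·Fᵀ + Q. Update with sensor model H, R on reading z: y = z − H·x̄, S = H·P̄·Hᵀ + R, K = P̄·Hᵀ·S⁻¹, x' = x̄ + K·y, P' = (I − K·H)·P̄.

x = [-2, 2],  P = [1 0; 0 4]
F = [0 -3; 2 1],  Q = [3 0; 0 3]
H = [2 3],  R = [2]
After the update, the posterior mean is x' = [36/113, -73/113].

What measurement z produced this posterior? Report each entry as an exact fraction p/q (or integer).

x̄ = F·x = [-6, -2]
P̄ = F·P·Fᵀ + Q = [39 -12; -12 11]
S = H·P̄·Hᵀ + R = [113]
K = P̄·Hᵀ·S⁻¹ = [42/113; 9/113]
x' − x̄ = [714/113, 153/113] = K·y
y = (KᵀK)⁻¹·Kᵀ·(x' − x̄) = [17]
z = y + H·x̄ = [17] + [-18] = [-1]

z = [-1]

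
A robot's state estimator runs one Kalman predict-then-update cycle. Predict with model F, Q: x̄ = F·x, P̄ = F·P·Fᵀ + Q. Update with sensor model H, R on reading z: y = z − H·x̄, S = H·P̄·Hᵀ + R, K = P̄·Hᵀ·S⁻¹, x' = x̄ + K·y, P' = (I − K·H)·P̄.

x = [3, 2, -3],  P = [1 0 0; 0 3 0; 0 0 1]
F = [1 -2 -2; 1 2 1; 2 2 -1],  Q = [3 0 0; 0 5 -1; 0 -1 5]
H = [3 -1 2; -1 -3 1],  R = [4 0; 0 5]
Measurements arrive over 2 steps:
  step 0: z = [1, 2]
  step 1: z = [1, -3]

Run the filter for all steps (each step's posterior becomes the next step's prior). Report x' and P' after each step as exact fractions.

step 0: x̄ = F·x = [5, 4, 13]
step 0: P̄ = F·P·Fᵀ + Q = [20 -13 -8; -13 19 12; -8 12 22]
step 0: y = z − H·x̄ = [-36, 6]
step 0: S = H·P̄·Hᵀ + R = [225 53; 53 84]
step 0: K = P̄·Hᵀ·S⁻¹ = [4205/16091 -546/16091; -1160/16091 -5398/16091; 990/16091 -1774/16091]
step 0: x' = x̄ + K·y = [-74201/16091, 73736/16091, 162899/16091]
step 0: P' = (I − K·H)·P̄ = [88141/16091 -83685/16091 -165644/16091; -83685/16091 93553/16091 169984/16091; -165644/16091 169984/16091 335438/16091]
step 1: x̄ = F·x = [-547471/16091, 236170/16091, -163829/16091]
step 1: P̄ = F·P·Fᵀ + Q = [4209566/16091 -1811207/16091 1128568/16091; -1811207/16091 892154/16091 -468789/16091; 1128568/16091 -468789/16091 455829/16091]
step 1: y = z − H·x̄ = [2222332/16091, 276595/16091]
step 1: S = H·P̄·Hᵀ + R = [66951142/16091 9859169/16091; 9859169/16091 2463592/16091]
step 1: K = P̄·Hᵀ·S⁻¹ = [371631945/1403208511 -147249031/1403208511; -98219980/1403208511 -366771167/1403208511; 280211860/4209625533 132182227/4209625533]
step 1: x' = x̄ + K·y = [1053088754/1403208511, 725329595/1403208511, -1887639992/4209625533]
step 1: P' = (I − K·H)·P̄ = [2993379734/1403208511 -2401576116/1403208511 -4947593769/1403208511; -2401576116/1403208511 3056542466/1403208511 4934195447/1403208511; -4947593769/1403208511 4934195447/1403208511 30225888851/4209625533]

step 0: x' = [-74201/16091, 73736/16091, 162899/16091], P' = [88141/16091 -83685/16091 -165644/16091; -83685/16091 93553/16091 169984/16091; -165644/16091 169984/16091 335438/16091]
step 1: x' = [1053088754/1403208511, 725329595/1403208511, -1887639992/4209625533], P' = [2993379734/1403208511 -2401576116/1403208511 -4947593769/1403208511; -2401576116/1403208511 3056542466/1403208511 4934195447/1403208511; -4947593769/1403208511 4934195447/1403208511 30225888851/4209625533]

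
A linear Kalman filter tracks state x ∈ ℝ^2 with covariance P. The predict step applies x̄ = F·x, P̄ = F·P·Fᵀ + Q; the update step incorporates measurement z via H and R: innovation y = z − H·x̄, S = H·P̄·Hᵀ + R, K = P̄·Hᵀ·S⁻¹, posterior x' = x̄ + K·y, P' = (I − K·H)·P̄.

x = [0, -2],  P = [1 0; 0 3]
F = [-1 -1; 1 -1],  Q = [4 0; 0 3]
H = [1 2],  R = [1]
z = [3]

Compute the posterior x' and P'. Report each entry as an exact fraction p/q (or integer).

x̄ = F·x = [2, 2]
P̄ = F·P·Fᵀ + Q = [8 2; 2 7]
y = z − H·x̄ = [-3]
S = H·P̄·Hᵀ + R = [45]
K = P̄·Hᵀ·S⁻¹ = [4/15; 16/45]
x' = x̄ + K·y = [6/5, 14/15]
P' = (I − K·H)·P̄ = [24/5 -34/15; -34/15 59/45]

x' = [6/5, 14/15]
P' = [24/5 -34/15; -34/15 59/45]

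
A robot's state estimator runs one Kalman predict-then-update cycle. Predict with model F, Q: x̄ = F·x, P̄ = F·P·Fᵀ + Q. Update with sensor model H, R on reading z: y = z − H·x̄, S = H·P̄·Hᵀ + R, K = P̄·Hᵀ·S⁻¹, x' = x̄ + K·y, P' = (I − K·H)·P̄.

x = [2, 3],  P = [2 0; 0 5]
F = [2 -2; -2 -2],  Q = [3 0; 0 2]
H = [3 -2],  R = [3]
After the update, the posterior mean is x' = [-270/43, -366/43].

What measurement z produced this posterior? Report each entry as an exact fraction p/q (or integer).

z = [-2]

x̄ = F·x = [-2, -10]
P̄ = F·P·Fᵀ + Q = [31 12; 12 30]
S = H·P̄·Hᵀ + R = [258]
K = P̄·Hᵀ·S⁻¹ = [23/86; -4/43]
x' − x̄ = [-184/43, 64/43] = K·y
y = (KᵀK)⁻¹·Kᵀ·(x' − x̄) = [-16]
z = y + H·x̄ = [-16] + [14] = [-2]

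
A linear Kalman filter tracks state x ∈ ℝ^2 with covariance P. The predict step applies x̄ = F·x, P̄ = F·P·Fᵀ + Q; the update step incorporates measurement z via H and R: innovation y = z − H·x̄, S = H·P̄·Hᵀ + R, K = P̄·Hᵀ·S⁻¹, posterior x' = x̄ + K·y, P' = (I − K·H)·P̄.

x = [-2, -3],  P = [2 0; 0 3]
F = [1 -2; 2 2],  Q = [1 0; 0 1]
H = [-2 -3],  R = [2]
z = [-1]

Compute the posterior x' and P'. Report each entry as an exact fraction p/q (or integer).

x' = [758/155, -469/155]
P' = [2289/155 -1522/155; -1522/155 1046/155]

x̄ = F·x = [4, -10]
P̄ = F·P·Fᵀ + Q = [15 -8; -8 21]
y = z − H·x̄ = [-23]
S = H·P̄·Hᵀ + R = [155]
K = P̄·Hᵀ·S⁻¹ = [-6/155; -47/155]
x' = x̄ + K·y = [758/155, -469/155]
P' = (I − K·H)·P̄ = [2289/155 -1522/155; -1522/155 1046/155]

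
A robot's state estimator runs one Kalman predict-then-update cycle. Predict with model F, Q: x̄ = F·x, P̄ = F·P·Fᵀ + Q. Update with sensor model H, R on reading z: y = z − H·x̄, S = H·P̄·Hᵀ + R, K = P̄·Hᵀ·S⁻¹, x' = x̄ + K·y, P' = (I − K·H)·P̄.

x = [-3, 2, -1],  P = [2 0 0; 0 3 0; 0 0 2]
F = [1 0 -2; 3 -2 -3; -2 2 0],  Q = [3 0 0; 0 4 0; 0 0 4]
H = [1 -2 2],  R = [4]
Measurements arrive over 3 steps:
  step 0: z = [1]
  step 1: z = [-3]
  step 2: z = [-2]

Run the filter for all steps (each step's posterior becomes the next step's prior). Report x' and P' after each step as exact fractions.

step 0: x̄ = F·x = [-1, -10, 10]
step 0: P̄ = F·P·Fᵀ + Q = [13 18 -4; 18 52 -24; -4 -24 24]
step 0: y = z − H·x̄ = [-38]
step 0: S = H·P̄·Hᵀ + R = [425]
step 0: K = P̄·Hᵀ·S⁻¹ = [-31/425; -134/425; 92/425]
step 0: x' = x̄ + K·y = [753/425, 842/425, 754/425]
step 0: P' = (I − K·H)·P̄ = [4564/425 3496/425 1152/425; 3496/425 4144/425 2128/425; 1152/425 2128/425 1736/425]
step 1: x̄ = F·x = [-151/85, -1687/425, 178/425]
step 1: P̄ = F·P·Fᵀ + Q = [327/17 3052/85 -1208/85; 3052/85 37824/425 -14856/425; -1208/85 -14856/425 8564/425]
step 1: y = z − H·x̄ = [-10]
step 1: S = H·P̄·Hᵀ + R = [539]
step 1: K = P̄·Hᵀ·S⁻¹ = [-81/539; -212/539; 96/539]
step 1: x' = x̄ + K·y = [-12539/45815, -8293/229075, -312058/229075]
step 1: P' = (I − K·H)·P̄ = [64716/9163 185408/45815 9848/45815; 185408/45815 1285936/229075 642216/229075; 9848/45815 642216/229075 699196/229075]
step 2: x̄ = F·x = [80203/32725, 30587/9163, 108804/229075]
step 2: P̄ = F·P·Fᵀ + Q = [100101/4675 53260/1309 -536232/32725; 53260/1309 904388/9163 -365544/9163; -536232/32725 -365544/9163 5115324/229075]
step 2: y = z − H·x̄ = [26561/20825]
step 2: S = H·P̄·Hᵀ + R = [12503059/20825]
step 2: K = P̄·Hᵀ·S⁻¹ = [-1931209/12503059; -4925100/12503059; 2250384/12503059]
step 2: x' = x̄ + K·y = [309975348/137533649, 390002653/137533649, 96896988/137533649]
step 2: P' = (I − K·H)·P̄ = [974867540/137533649 571879448/137533649 41959080/137533649; 571879448/137533649 761954524/137533649 367662600/137533649; 41959080/137533649 367662600/137533649 396191508/137533649]

step 0: x' = [753/425, 842/425, 754/425], P' = [4564/425 3496/425 1152/425; 3496/425 4144/425 2128/425; 1152/425 2128/425 1736/425]
step 1: x' = [-12539/45815, -8293/229075, -312058/229075], P' = [64716/9163 185408/45815 9848/45815; 185408/45815 1285936/229075 642216/229075; 9848/45815 642216/229075 699196/229075]
step 2: x' = [309975348/137533649, 390002653/137533649, 96896988/137533649], P' = [974867540/137533649 571879448/137533649 41959080/137533649; 571879448/137533649 761954524/137533649 367662600/137533649; 41959080/137533649 367662600/137533649 396191508/137533649]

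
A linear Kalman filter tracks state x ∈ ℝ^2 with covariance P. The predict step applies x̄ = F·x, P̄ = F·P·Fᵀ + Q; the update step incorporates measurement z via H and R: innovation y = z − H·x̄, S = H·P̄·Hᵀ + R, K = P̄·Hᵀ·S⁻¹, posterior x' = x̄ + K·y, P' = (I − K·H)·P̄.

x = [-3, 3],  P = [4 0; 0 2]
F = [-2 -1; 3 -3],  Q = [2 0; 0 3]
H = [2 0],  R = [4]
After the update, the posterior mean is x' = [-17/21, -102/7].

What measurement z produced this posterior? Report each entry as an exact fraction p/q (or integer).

z = [-2]

x̄ = F·x = [3, -18]
P̄ = F·P·Fᵀ + Q = [20 -18; -18 57]
S = H·P̄·Hᵀ + R = [84]
K = P̄·Hᵀ·S⁻¹ = [10/21; -3/7]
x' − x̄ = [-80/21, 24/7] = K·y
y = (KᵀK)⁻¹·Kᵀ·(x' − x̄) = [-8]
z = y + H·x̄ = [-8] + [6] = [-2]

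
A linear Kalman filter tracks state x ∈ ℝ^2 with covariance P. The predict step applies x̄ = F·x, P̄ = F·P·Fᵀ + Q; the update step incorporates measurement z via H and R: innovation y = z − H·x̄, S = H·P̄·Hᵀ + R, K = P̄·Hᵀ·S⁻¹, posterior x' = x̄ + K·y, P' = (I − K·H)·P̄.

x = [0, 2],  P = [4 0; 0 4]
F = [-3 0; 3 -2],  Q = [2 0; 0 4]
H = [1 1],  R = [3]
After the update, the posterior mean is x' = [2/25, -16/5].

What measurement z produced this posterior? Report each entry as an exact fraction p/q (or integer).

z = [-3]

x̄ = F·x = [0, -4]
P̄ = F·P·Fᵀ + Q = [38 -36; -36 56]
S = H·P̄·Hᵀ + R = [25]
K = P̄·Hᵀ·S⁻¹ = [2/25; 4/5]
x' − x̄ = [2/25, 4/5] = K·y
y = (KᵀK)⁻¹·Kᵀ·(x' − x̄) = [1]
z = y + H·x̄ = [1] + [-4] = [-3]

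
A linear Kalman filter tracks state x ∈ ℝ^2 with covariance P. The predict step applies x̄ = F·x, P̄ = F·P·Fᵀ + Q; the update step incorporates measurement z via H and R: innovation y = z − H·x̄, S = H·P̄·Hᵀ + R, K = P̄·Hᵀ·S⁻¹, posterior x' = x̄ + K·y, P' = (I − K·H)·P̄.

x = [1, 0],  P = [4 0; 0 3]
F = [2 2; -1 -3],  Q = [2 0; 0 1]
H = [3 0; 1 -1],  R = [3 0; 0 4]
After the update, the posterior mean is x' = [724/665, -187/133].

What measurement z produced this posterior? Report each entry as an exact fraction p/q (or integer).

z = [3, 3]

x̄ = F·x = [2, -1]
P̄ = F·P·Fᵀ + Q = [30 -26; -26 32]
S = H·P̄·Hᵀ + R = [273 168; 168 118]
K = P̄·Hᵀ·S⁻¹ = [202/665 4/95; 18/133 -13/19]
x' − x̄ = [-606/665, -54/133] = K·y
y = (KᵀK)⁻¹·Kᵀ·(x' − x̄) = [-3, 0]
z = y + H·x̄ = [-3, 0] + [6, 3] = [3, 3]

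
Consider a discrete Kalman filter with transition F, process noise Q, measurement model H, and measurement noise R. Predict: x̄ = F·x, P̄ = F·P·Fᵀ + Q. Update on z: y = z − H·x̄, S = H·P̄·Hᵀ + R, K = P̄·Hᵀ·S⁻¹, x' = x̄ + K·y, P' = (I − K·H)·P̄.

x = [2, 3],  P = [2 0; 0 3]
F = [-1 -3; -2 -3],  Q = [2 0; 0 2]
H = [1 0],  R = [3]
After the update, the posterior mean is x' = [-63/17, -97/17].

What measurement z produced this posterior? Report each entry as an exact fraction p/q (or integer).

z = [-3]

x̄ = F·x = [-11, -13]
P̄ = F·P·Fᵀ + Q = [31 31; 31 37]
S = H·P̄·Hᵀ + R = [34]
K = P̄·Hᵀ·S⁻¹ = [31/34; 31/34]
x' − x̄ = [124/17, 124/17] = K·y
y = (KᵀK)⁻¹·Kᵀ·(x' − x̄) = [8]
z = y + H·x̄ = [8] + [-11] = [-3]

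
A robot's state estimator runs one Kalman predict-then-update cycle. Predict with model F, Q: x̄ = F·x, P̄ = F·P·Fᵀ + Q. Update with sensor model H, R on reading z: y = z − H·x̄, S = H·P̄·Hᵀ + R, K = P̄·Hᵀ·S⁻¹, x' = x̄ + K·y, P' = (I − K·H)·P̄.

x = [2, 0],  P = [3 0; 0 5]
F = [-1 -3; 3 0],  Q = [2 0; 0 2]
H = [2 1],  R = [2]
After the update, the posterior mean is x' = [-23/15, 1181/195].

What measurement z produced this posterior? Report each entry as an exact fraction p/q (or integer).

x̄ = F·x = [-2, 6]
P̄ = F·P·Fᵀ + Q = [50 -9; -9 29]
S = H·P̄·Hᵀ + R = [195]
K = P̄·Hᵀ·S⁻¹ = [7/15; 11/195]
x' − x̄ = [7/15, 11/195] = K·y
y = (KᵀK)⁻¹·Kᵀ·(x' − x̄) = [1]
z = y + H·x̄ = [1] + [2] = [3]

z = [3]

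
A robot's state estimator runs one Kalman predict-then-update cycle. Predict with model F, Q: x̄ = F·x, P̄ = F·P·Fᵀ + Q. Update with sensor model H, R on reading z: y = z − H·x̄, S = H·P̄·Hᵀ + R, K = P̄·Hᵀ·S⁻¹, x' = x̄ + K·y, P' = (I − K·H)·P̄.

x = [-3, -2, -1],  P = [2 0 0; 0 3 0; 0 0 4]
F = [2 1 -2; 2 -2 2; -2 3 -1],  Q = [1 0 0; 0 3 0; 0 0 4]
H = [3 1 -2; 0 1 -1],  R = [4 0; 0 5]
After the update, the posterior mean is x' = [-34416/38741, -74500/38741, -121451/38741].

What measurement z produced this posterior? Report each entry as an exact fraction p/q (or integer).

z = [2, 1]

x̄ = F·x = [-6, -4, 1]
P̄ = F·P·Fᵀ + Q = [28 -14 9; -14 39 -34; 9 -34 43]
S = H·P̄·Hᵀ + R = [411 158; 158 155]
K = P̄·Hᵀ·S⁻¹ = [11694/38741 -17669/38741; -1459/38741 19733/38741; -2249/38741 -16953/38741]
x' − x̄ = [198030/38741, 80464/38741, -160192/38741] = K·y
y = (KᵀK)⁻¹·Kᵀ·(x' − x̄) = [26, 6]
z = y + H·x̄ = [26, 6] + [-24, -5] = [2, 1]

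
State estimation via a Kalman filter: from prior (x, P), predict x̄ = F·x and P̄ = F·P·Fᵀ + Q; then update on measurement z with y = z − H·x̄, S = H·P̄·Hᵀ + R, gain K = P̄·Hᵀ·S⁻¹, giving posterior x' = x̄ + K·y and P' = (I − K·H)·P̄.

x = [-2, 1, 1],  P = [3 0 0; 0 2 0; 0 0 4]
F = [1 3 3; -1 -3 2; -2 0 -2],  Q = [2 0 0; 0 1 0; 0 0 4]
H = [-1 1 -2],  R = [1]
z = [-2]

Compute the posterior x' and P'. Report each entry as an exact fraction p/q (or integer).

x̄ = F·x = [4, 1, 2]
P̄ = F·P·Fᵀ + Q = [59 3 -30; 3 38 -10; -30 -10 32]
y = z − H·x̄ = [5]
S = H·P̄·Hᵀ + R = [140]
K = P̄·Hᵀ·S⁻¹ = [1/35; 11/28; -11/35]
x' = x̄ + K·y = [29/7, 83/28, 3/7]
P' = (I − K·H)·P̄ = [2061/35 10/7 -1006/35; 10/7 459/28 51/7; -1006/35 51/7 636/35]

x' = [29/7, 83/28, 3/7]
P' = [2061/35 10/7 -1006/35; 10/7 459/28 51/7; -1006/35 51/7 636/35]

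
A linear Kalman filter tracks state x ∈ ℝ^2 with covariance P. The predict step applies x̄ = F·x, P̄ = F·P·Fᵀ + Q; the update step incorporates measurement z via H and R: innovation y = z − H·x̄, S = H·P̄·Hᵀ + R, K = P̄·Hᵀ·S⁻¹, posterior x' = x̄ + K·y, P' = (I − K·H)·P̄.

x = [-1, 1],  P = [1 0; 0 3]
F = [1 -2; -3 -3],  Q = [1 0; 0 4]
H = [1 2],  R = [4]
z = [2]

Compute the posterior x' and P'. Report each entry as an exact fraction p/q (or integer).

x̄ = F·x = [-3, 0]
P̄ = F·P·Fᵀ + Q = [14 15; 15 40]
y = z − H·x̄ = [5]
S = H·P̄·Hᵀ + R = [238]
K = P̄·Hᵀ·S⁻¹ = [22/119; 95/238]
x' = x̄ + K·y = [-247/119, 475/238]
P' = (I − K·H)·P̄ = [698/119 -305/119; -305/119 495/238]

x' = [-247/119, 475/238]
P' = [698/119 -305/119; -305/119 495/238]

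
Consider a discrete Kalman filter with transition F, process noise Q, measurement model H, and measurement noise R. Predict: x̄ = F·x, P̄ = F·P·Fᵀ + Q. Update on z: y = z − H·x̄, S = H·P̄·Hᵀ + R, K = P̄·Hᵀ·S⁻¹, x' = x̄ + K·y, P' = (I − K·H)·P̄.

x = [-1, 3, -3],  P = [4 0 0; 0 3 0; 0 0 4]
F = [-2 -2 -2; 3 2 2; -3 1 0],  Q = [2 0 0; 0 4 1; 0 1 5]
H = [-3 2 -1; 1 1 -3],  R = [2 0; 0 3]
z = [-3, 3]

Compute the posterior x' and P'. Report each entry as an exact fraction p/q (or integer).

x̄ = F·x = [2, -3, 6]
P̄ = F·P·Fᵀ + Q = [46 -52 18; -52 68 -29; 18 -29 44]
y = z − H·x̄ = [15, 22]
S = H·P̄·Hᵀ + R = [1580 529; 529 475]
K = P̄·Hᵀ·S⁻¹ = [-91760/470659 42740/470659; 97988/470659 -7069/470659; 221/67237 -20488/67237]
x' = x̄ + K·y = [505198/470659, -97675/470659, -43999/67237]
P' = (I − K·H)·P̄ = [357114/470659 578472/470659 38446/67237; 578472/470659 1278771/470659 89450/67237; 38446/67237 89450/67237 63120/67237]

x' = [505198/470659, -97675/470659, -43999/67237]
P' = [357114/470659 578472/470659 38446/67237; 578472/470659 1278771/470659 89450/67237; 38446/67237 89450/67237 63120/67237]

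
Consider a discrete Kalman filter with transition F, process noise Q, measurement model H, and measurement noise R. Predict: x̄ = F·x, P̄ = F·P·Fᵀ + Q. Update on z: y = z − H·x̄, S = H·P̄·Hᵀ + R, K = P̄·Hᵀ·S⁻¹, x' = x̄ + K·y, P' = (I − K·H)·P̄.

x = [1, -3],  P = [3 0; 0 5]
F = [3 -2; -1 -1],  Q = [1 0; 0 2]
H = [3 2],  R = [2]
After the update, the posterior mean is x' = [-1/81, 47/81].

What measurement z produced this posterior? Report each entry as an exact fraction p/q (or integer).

z = [1]

x̄ = F·x = [9, 2]
P̄ = F·P·Fᵀ + Q = [48 1; 1 10]
S = H·P̄·Hᵀ + R = [486]
K = P̄·Hᵀ·S⁻¹ = [73/243; 23/486]
x' − x̄ = [-730/81, -115/81] = K·y
y = (KᵀK)⁻¹·Kᵀ·(x' − x̄) = [-30]
z = y + H·x̄ = [-30] + [31] = [1]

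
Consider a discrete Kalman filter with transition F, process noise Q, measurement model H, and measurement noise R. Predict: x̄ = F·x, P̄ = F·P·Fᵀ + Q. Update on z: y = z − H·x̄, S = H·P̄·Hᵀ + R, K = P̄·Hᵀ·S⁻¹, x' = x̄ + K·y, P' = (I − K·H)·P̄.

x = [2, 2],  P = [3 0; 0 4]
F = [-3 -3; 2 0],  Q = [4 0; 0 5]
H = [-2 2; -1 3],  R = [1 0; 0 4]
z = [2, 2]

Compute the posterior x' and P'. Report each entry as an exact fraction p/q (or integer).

x̄ = F·x = [-12, 4]
P̄ = F·P·Fᵀ + Q = [67 -18; -18 17]
y = z − H·x̄ = [-30, -22]
S = H·P̄·Hᵀ + R = [481 380; 380 332]
K = P̄·Hᵀ·S⁻¹ = [-2615/3823 6399/15292; -745/3823 6589/15292]
x' = x̄ + K·y = [-5241/7646, 2805/7646]
P' = (I − K·H)·P̄ = [20643/15292 15413/15292; 15413/15292 13923/15292]

x' = [-5241/7646, 2805/7646]
P' = [20643/15292 15413/15292; 15413/15292 13923/15292]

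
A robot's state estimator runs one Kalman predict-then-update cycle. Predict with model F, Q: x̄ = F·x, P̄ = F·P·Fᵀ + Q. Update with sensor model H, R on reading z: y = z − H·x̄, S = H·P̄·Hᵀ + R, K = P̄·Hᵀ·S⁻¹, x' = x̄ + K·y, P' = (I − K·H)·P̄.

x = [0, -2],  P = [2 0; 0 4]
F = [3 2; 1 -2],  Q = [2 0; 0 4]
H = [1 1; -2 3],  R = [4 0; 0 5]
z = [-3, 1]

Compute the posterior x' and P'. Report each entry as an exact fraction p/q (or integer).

x̄ = F·x = [-4, 4]
P̄ = F·P·Fᵀ + Q = [36 -10; -10 22]
y = z − H·x̄ = [-3, -19]
S = H·P̄·Hᵀ + R = [42 -16; -16 467]
K = P̄·Hᵀ·S⁻¹ = [5255/9679 -1934/9679; 3490/9679 1902/9679]
x' = x̄ + K·y = [-17735/9679, -7892/9679]
P' = (I − K·H)·P̄ = [14546/9679 6474/9679; 6474/9679 7486/9679]

x' = [-17735/9679, -7892/9679]
P' = [14546/9679 6474/9679; 6474/9679 7486/9679]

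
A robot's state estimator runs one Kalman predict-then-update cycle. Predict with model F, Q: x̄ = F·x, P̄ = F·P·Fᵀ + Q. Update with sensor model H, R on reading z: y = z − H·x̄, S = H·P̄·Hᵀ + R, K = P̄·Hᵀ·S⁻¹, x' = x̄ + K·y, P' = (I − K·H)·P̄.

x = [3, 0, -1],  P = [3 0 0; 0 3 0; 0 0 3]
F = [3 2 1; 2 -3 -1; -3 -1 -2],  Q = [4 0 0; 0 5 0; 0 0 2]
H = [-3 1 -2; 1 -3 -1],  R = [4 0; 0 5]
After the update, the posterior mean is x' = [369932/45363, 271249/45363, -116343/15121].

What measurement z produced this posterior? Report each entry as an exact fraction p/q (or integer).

z = [-3, -2]

x̄ = F·x = [8, 7, -7]
P̄ = F·P·Fᵀ + Q = [46 -3 -39; -3 47 -3; -39 -3 44]
S = H·P̄·Hᵀ + R = [203 -275; -275 596]
K = P̄·Hᵀ·S⁻¹ = [-11698/45363 1757/45363; -1823/45363 -11573/45363; -1618/15121 -2624/15121]
x' − x̄ = [7028/45363, -46292/45363, -10496/15121] = K·y
y = (KᵀK)⁻¹·Kᵀ·(x' − x̄) = [0, 4]
z = y + H·x̄ = [0, 4] + [-3, -6] = [-3, -2]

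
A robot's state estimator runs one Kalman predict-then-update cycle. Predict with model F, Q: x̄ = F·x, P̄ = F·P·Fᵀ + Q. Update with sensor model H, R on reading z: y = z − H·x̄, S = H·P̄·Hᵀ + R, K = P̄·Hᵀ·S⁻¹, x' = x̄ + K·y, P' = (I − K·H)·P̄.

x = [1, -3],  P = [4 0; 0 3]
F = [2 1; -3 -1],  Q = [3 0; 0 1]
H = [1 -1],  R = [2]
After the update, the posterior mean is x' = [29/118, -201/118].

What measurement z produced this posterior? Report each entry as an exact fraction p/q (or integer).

x̄ = F·x = [-1, 0]
P̄ = F·P·Fᵀ + Q = [22 -27; -27 40]
S = H·P̄·Hᵀ + R = [118]
K = P̄·Hᵀ·S⁻¹ = [49/118; -67/118]
x' − x̄ = [147/118, -201/118] = K·y
y = (KᵀK)⁻¹·Kᵀ·(x' − x̄) = [3]
z = y + H·x̄ = [3] + [-1] = [2]

z = [2]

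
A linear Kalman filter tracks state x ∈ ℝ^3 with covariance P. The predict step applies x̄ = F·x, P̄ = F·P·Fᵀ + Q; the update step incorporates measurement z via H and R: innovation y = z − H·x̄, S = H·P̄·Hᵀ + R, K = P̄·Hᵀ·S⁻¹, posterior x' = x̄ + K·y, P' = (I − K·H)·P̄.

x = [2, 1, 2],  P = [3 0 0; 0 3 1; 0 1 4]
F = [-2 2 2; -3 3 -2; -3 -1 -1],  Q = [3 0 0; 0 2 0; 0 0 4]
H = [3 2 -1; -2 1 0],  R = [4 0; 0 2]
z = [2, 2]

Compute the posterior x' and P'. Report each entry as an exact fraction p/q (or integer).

x̄ = F·x = [2, -7, -9]
P̄ = F·P·Fᵀ + Q = [51 22 0; 22 60 25; 0 25 40]
y = z − H·x̄ = [1, 13]
S = H·P̄·Hᵀ + R = [907 -233; -233 178]
K = P̄·Hᵀ·S⁻¹ = [16426/107157 -26659/107157; 32386/107157 52025/107157; 2535/35719 8335/35719]
x' = x̄ + K·y = [-38609/35719, -13796/35719, -210581/35719]
P' = (I − K·H)·P̄ = [96365/107157 139412/107157 167405/35719; 139412/107157 382874/107157 351480/35719; 167405/35719 351480/35719 1195035/35719]

x' = [-38609/35719, -13796/35719, -210581/35719]
P' = [96365/107157 139412/107157 167405/35719; 139412/107157 382874/107157 351480/35719; 167405/35719 351480/35719 1195035/35719]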